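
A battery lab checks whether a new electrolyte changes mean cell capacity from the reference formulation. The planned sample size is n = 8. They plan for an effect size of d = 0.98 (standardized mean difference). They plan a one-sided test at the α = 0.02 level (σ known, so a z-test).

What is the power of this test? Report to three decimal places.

Noncentrality parameter: δ = d·√n = 0.98 × √8 = 2.7719
Critical value for a one-sided test at α = 0.02: z_α = 2.054.
Power = P(Z > 2.054 − δ) = Φ(0.718) = 0.7637.

Power ≈ 0.764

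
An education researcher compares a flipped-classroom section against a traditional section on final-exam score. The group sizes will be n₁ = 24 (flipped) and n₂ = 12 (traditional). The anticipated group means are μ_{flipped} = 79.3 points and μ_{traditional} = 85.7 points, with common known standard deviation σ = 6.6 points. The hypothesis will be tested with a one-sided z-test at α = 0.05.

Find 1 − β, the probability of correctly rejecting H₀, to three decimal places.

Standardized effect: d = |μ_{flipped} − μ_{traditional}| / σ = |79.3 − 85.7| / 6.6 = 0.9697
Noncentrality parameter: δ = d / √(1/n₁ + 1/n₂) = 0.9697 / √(1/24 + 1/12) = 2.7427
Critical value for a one-sided test at α = 0.05: z_α = 1.645.
Power = Φ(δ − 1.645) = Φ(1.098) = 0.8639.

Power ≈ 0.864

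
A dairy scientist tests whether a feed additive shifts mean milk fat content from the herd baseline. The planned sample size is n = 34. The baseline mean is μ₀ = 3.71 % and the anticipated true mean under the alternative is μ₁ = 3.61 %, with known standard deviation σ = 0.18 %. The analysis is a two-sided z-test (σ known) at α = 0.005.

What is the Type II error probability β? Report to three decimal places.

Standardized effect: d = |μ₁ − μ₀| / σ = |3.61 − 3.71| / 0.18 = 0.5556
Noncentrality parameter: δ = d·√n = 0.5556 × √34 = 3.2394
Critical value for a two-sided test at α = 0.005: z_{α/2} = 2.807.
Power = Φ(δ − 2.807) + Φ(−δ − 2.807) = Φ(0.432) + Φ(-6.046) = 0.6673 + 0.0000 = 0.6673.
Type II error: β = 1 − power = 1 − 0.6673 = 0.3327.

β ≈ 0.333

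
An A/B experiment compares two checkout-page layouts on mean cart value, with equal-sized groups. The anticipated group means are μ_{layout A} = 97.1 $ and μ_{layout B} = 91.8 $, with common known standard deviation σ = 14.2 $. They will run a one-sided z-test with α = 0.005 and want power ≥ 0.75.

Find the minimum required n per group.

n = 152 per group

Standardized effect: d = |μ_{layout A} − μ_{layout B}| / σ = |97.1 − 91.8| / 14.2 = 0.3732
For power 0.75 need Φ(δ − z_{0.005}) = 0.75, so δ = z_{0.005} + z_{0.25} = 2.576 + 0.674 = 3.250.
δ = d·√(n/2) ⇒ n = 2(δ/d)² = 2 × (3.250 / 0.3732)² = 151.67.
Round up to the next whole unit.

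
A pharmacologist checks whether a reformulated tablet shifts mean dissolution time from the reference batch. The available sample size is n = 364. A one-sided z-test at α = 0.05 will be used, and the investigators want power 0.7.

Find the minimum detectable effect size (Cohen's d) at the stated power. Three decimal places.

Required noncentrality: δ = z_{0.05} + z_{0.30} = 1.645 + 0.524 = 2.169.
δ = d·√n ⇒ d = δ/√n = 2.169/√364 = 0.1137.

d ≈ 0.114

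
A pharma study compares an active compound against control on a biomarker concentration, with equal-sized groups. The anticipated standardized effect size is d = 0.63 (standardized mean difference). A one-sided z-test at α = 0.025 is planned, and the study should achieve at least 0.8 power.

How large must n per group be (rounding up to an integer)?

n = 40 per group

Set Φ(δ − 1.960) = 0.8; then δ − 1.960 = Φ⁻¹(0.8) = 0.842, giving δ = 2.802.
δ = d·√(n/2) ⇒ n = 2(δ/d)² = 2 × (2.802 / 0.63)² = 39.55.
Rounding up, n = 40 per group.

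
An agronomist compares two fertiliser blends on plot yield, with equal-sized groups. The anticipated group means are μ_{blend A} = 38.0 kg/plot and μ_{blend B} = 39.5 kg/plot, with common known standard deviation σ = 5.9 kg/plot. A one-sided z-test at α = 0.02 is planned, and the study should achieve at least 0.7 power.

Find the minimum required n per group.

n = 206 per group

Standardized effect: d = |μ_{blend A} − μ_{blend B}| / σ = |38.0 − 39.5| / 5.9 = 0.2542
Set Φ(δ − 2.054) = 0.7; then δ − 2.054 = Φ⁻¹(0.7) = 0.524, giving δ = 2.578.
δ = d·√(n/2) ⇒ n = 2(δ/d)² = 2 × (2.578 / 0.2542)² = 205.67.
Rounding up, n = 206 per group.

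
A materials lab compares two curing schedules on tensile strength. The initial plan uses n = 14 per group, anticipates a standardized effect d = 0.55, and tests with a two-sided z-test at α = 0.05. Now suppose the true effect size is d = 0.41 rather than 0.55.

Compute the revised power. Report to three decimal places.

Power ≈ 0.192

With d = 0.41: δ = d·√(n/2) = 0.41 × √(14/2) = 1.0848. Critical value z_{0.025} = 1.960.
Revised power = Φ(δ − 1.960) + Φ(−δ − 1.960) = Φ(-0.875) + Φ(-3.045) = 0.1907 + 0.0012 = 0.1919.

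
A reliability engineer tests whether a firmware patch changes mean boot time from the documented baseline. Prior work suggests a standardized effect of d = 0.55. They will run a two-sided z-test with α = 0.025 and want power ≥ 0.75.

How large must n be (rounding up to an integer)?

n = 29

For power 0.75 need Φ(δ − z_{0.0125}) = 0.75, so δ = z_{0.0125} + z_{0.25} = 2.241 + 0.674 = 2.916.
(Ignoring the negligible lower-tail rejection probability gives the usual closed-form inversion.)
δ = d·√n ⇒ n = (δ/d)² = (2.916 / 0.55)² = 28.11.
Round up to the next whole unit.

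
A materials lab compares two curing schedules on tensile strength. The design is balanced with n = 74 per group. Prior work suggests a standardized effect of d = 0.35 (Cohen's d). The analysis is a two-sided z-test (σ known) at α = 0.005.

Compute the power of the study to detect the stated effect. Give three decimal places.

Power ≈ 0.249

Noncentrality parameter: δ = d·√(n/2) = 0.35 × √(74/2) = 2.1290
Two-sided α = 0.005 → critical value z_{0.0025} = 2.807.
Power = Φ(δ − 2.807) + Φ(−δ − 2.807) = Φ(-0.678) + Φ(-4.936) = 0.2489 + 0.0000 = 0.2489.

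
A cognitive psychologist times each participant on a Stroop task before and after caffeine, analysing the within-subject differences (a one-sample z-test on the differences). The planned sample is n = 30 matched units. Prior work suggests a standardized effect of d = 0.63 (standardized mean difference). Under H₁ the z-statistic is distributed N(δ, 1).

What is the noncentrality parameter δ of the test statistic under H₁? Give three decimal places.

The noncentrality parameter scales effect size by the design's sample-size factor: δ = d·√n = 0.63 × √30 = 3.4507

δ ≈ 3.451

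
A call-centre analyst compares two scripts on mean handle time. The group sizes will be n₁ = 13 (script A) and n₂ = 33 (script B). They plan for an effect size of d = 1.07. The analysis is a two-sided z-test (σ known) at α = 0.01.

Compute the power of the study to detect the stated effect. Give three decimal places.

Power ≈ 0.755

Noncentrality parameter: δ = d / √(1/n₁ + 1/n₂) = 1.07 / √(1/13 + 1/33) = 3.2676
Two-sided α = 0.01 → critical value z_{0.005} = 2.576.
Power = Φ(δ − 2.576) + Φ(−δ − 2.576) = Φ(0.692) + Φ(-5.843) = 0.7555 + 0.0000 = 0.7555.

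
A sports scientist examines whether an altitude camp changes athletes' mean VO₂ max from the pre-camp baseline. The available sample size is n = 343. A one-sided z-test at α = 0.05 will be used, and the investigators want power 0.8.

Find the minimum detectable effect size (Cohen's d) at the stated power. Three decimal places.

Need Φ(δ − 1.645) = 0.8, so δ = 1.645 + 0.842 = 2.486.
δ = d·√n ⇒ d = δ/√n = 2.486/√343 = 0.1343.

d ≈ 0.134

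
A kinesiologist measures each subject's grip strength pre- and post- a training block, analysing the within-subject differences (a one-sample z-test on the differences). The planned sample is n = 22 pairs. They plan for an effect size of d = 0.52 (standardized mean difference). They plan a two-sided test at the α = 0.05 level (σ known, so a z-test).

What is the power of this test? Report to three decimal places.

Noncentrality parameter: δ = d·√n = 0.52 × √22 = 2.4390
Critical value for a two-sided test at α = 0.05: z_{α/2} = 1.960.
Power = Φ(δ − 1.960) + Φ(−δ − 1.960) = Φ(0.479) + Φ(-4.399) = 0.6840 + 0.0000 = 0.6841.

Power ≈ 0.684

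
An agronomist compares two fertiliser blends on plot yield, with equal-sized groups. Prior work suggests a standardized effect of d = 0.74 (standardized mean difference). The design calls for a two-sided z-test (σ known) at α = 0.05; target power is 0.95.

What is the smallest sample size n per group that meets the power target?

For power 0.95 need Φ(δ − z_{0.025}) = 0.95, so δ = z_{0.025} + z_{0.05} = 1.960 + 1.645 = 3.605.
(The Φ(−δ − z_{α/2}) term is vanishingly small for δ > 0 and is dropped in the standard sample-size formula.)
δ = d·√(n/2) ⇒ n = 2(δ/d)² = 2 × (3.605 / 0.74)² = 47.46.
Round up to the next whole unit.

n = 48 per group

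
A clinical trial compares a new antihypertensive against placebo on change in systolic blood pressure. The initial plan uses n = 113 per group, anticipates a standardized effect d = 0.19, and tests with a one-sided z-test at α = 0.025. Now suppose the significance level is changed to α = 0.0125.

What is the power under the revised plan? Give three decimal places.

Power ≈ 0.208

δ = d·√(n/2) = 0.19 × √(113/2) = 1.4282 (unchanged). New critical value: z_{0.0125} = 2.241.
Revised power = Φ(δ − 2.241) = Φ(-0.813) = 0.2080.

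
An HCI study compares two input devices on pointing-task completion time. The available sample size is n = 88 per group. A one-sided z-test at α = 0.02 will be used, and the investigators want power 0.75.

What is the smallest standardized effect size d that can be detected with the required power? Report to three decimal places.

d ≈ 0.411

Need Φ(δ − 2.054) = 0.75, so δ = 2.054 + 0.674 = 2.728.
δ = d·√(n/2) ⇒ d = δ/√(n/2) = 2.728/√(88/2) = 0.4113.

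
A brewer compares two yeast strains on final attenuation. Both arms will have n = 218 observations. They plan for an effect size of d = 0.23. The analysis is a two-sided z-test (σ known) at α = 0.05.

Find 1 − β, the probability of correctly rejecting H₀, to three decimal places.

Noncentrality parameter: δ = d·√(n/2) = 0.23 × √(218/2) = 2.4013
Two-sided α = 0.05 → critical value z_{0.025} = 1.960.
Power = Φ(δ − 1.960) + Φ(−δ − 1.960) = Φ(0.441) + Φ(-4.361) = 0.6705 + 0.0000 = 0.6705.

Power ≈ 0.671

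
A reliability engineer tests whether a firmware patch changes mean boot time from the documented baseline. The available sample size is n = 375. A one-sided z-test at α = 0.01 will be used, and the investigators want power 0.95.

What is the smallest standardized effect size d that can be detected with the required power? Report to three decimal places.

Required noncentrality: δ = z_{0.01} + z_{0.05} = 2.326 + 1.645 = 3.971.
δ = d·√n ⇒ d = δ/√n = 3.971/√375 = 0.2051.

d ≈ 0.205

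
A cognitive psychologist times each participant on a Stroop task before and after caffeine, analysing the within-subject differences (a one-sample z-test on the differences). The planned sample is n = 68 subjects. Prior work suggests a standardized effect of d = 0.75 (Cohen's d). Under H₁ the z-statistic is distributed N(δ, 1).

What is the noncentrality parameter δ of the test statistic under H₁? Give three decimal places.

δ ≈ 6.185

The noncentrality parameter scales effect size by the design's sample-size factor: δ = d·√n = 0.75 × √68 = 6.1847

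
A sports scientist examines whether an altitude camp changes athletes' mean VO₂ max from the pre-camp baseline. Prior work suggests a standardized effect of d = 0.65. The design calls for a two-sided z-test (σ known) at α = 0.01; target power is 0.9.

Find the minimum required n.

n = 36

For power 0.9 need Φ(δ − z_{0.005}) = 0.9, so δ = z_{0.005} + z_{0.10} = 2.576 + 1.282 = 3.857.
(Ignoring the negligible lower-tail rejection probability gives the usual closed-form inversion.)
δ = d·√n ⇒ n = (δ/d)² = (3.857 / 0.65)² = 35.22.
Rounding up, n = 36.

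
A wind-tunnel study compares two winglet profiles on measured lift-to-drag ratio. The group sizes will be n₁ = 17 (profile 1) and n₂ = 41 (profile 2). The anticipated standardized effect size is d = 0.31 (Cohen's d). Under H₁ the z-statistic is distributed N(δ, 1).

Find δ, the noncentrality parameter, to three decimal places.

δ = d / √(1/n₁ + 1/n₂) = 0.31 / √(1/17 + 1/41) = 1.0746

δ ≈ 1.075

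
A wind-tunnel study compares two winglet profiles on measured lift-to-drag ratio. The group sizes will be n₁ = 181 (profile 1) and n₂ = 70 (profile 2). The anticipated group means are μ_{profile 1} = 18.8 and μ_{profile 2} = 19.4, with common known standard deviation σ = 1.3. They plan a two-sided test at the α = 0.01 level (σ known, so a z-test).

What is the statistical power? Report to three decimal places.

Power ≈ 0.759

Standardized effect: d = |μ_{profile 1} − μ_{profile 2}| / σ = |18.8 − 19.4| / 1.3 = 0.4615
Noncentrality parameter: λ = d / √(1/n₁ + 1/n₂) = 0.4615 / √(1/181 + 1/70) = 3.2791
Two-sided α = 0.01 → critical value z_{0.005} = 2.576.
Power = Φ(λ − 2.576) + Φ(−λ − 2.576) = Φ(0.703) + Φ(-5.855) = 0.7591 + 0.0000 = 0.7591.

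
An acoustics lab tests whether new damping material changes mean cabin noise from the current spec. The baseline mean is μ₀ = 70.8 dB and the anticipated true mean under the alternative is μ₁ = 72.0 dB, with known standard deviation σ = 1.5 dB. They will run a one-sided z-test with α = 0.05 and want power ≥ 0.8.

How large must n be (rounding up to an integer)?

Standardized effect: d = |μ₁ − μ₀| / σ = |72.0 − 70.8| / 1.5 = 0.8000
Set Φ(δ − 1.645) = 0.8; then δ − 1.645 = Φ⁻¹(0.8) = 0.842, giving δ = 2.486.
δ = d·√n ⇒ n = (δ/d)² = (2.486 / 0.8000)² = 9.66.
Round up to the next whole unit.

n = 10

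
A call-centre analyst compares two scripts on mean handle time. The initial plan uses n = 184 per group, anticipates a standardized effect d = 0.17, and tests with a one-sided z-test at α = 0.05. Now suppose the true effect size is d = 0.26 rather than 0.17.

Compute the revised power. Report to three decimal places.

Power ≈ 0.802

With d = 0.26: δ = d·√(n/2) = 0.26 × √(184/2) = 2.4938. Critical value z_{0.05} = 1.645.
Revised power = P(Z > 1.645 − δ) = Φ(0.849) = 0.8021.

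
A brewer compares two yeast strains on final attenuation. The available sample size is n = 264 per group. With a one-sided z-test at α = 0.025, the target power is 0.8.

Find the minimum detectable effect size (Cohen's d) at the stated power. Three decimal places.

Required noncentrality: δ = z_{0.025} + z_{0.20} = 1.960 + 0.842 = 2.802.
δ = d·√(n/2) ⇒ d = δ/√(n/2) = 2.802/√(264/2) = 0.2438.

d ≈ 0.244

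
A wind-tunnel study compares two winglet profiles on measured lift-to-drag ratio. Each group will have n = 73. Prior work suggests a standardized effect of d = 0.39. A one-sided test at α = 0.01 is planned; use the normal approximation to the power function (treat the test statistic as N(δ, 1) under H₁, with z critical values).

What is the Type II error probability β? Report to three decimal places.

β ≈ 0.488

Noncentrality parameter: δ = d·√(n/2) = 0.39 × √(73/2) = 2.3562
Critical value for a one-sided test at α = 0.01: z_α = 2.326.
Power = Φ(δ − 2.326) = Φ(0.030) = 0.5119.
Type II error: β = 1 − power = 1 − 0.5119 = 0.4881.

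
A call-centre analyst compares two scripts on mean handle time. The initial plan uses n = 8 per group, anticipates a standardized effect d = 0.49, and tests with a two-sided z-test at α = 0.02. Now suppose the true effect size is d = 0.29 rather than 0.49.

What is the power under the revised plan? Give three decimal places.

With d = 0.29: δ = d·√(n/2) = 0.29 × √(8/2) = 0.5800. Critical value z_{0.01} = 2.326.
Revised power = Φ(δ − 2.326) + Φ(−δ − 2.326) = Φ(-1.746) + Φ(-2.906) = 0.0404 + 0.0018 = 0.0422.

Power ≈ 0.042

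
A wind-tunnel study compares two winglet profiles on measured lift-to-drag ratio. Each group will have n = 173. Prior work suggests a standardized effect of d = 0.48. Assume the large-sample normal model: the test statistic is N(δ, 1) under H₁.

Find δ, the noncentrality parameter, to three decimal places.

δ ≈ 4.464

δ = d·√(n/2) = 0.48 × √(173/2) = 4.4643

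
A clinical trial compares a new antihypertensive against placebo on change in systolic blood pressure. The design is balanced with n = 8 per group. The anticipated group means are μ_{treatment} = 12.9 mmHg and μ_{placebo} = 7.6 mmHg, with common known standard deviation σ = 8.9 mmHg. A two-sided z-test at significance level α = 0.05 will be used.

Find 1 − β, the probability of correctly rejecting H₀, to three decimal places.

Standardized effect: d = |μ_{treatment} − μ_{placebo}| / σ = |12.9 − 7.6| / 8.9 = 0.5955
Noncentrality parameter: δ = d·√(n/2) = 0.5955 × √(8/2) = 1.1910
Two-sided α = 0.05 → critical value z_{0.025} = 1.960.
Power = Φ(δ − 1.960) + Φ(−δ − 1.960) = Φ(-0.769) + Φ(-3.151) = 0.2210 + 0.0008 = 0.2218.

Power ≈ 0.222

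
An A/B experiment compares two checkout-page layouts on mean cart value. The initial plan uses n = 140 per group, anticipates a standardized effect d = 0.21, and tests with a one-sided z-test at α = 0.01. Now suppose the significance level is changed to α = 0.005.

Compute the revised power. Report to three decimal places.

Power ≈ 0.206

δ = d·√(n/2) = 0.21 × √(140/2) = 1.7570 (unchanged). New critical value: z_{0.005} = 2.576.
Revised power = P(Z > 2.576 − δ) = Φ(-0.819) = 0.2064.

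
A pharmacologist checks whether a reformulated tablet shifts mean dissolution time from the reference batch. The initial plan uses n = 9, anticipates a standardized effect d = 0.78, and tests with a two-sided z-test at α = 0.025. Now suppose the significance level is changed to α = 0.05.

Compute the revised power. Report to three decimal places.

δ = d·√n = 0.78 × √9 = 2.3400 (unchanged). New critical value: z_{0.025} = 1.960.
Revised power = Φ(δ − 1.960) + Φ(−δ − 1.960) = Φ(0.380) + Φ(-4.300) = 0.6480 + 0.0000 = 0.6480.

Power ≈ 0.648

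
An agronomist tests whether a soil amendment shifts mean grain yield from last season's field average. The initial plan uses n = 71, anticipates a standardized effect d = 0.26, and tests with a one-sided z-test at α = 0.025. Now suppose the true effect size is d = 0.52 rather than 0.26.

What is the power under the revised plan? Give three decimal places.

With d = 0.52: δ = d·√n = 0.52 × √71 = 4.3816. Critical value z_{0.025} = 1.960.
Revised power = P(Z > 1.960 − δ) = Φ(2.422) = 0.9923.

Power ≈ 0.992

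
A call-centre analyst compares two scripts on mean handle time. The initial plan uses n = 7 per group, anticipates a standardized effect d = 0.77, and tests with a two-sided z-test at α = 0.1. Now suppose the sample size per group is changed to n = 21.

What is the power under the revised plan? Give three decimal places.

With n = 21 per group: δ = d·√(n/2) = 0.77 × √(21/2) = 2.4951. Critical value z_{0.05} = 1.645.
Revised power = Φ(δ − 1.645) + Φ(−δ − 1.645) = Φ(0.850) + Φ(-4.140) = 0.8024 + 0.0000 = 0.8024.

Power ≈ 0.802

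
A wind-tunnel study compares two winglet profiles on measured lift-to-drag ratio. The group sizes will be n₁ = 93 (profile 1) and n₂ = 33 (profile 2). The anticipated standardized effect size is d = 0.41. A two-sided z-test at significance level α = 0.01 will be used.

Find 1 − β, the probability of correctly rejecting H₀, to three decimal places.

Power ≈ 0.290

Noncentrality parameter: λ = d / √(1/n₁ + 1/n₂) = 0.41 / √(1/93 + 1/33) = 2.0235
Critical value for a two-sided test at α = 0.01: z_{α/2} = 2.576.
Power = Φ(λ − 2.576) + Φ(−λ − 2.576) = Φ(-0.552) + Φ(-4.599) = 0.2904 + 0.0000 = 0.2904.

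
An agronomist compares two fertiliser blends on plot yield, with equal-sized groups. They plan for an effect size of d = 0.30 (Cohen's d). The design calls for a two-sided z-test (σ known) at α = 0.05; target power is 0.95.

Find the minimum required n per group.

n = 289 per group

For power 0.95 need Φ(δ − z_{0.025}) = 0.95, so δ = z_{0.025} + z_{0.05} = 1.960 + 1.645 = 3.605.
(For δ > 0 the lower-tail rejection region contributes negligibly to power, so the one-term inversion is standard.)
δ = d·√(n/2) ⇒ n = 2(δ/d)² = 2 × (3.605 / 0.30)² = 288.77.
Round up to the next whole unit.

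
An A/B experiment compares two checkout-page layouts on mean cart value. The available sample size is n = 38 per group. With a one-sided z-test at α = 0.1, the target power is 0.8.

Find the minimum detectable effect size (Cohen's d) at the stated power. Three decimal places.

d ≈ 0.487

Need Φ(δ − 1.282) = 0.8, so δ = 1.282 + 0.842 = 2.123.
δ = d·√(n/2) ⇒ d = δ/√(n/2) = 2.123/√(38/2) = 0.4871.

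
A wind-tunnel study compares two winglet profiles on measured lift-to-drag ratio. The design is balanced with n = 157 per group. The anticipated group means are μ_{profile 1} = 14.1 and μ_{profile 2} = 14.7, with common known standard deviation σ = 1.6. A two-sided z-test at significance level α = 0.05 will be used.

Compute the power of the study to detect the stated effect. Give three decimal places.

Standardized effect: d = |μ_{profile 1} − μ_{profile 2}| / σ = |14.1 − 14.7| / 1.6 = 0.3750
Noncentrality parameter: δ = d·√(n/2) = 0.3750 × √(157/2) = 3.3225
Critical value for a two-sided test at α = 0.05: z_{α/2} = 1.960.
Power = Φ(δ − 1.960) + Φ(−δ − 1.960) = Φ(1.363) + Φ(-5.282) = 0.9135 + 0.0000 = 0.9135.

Power ≈ 0.913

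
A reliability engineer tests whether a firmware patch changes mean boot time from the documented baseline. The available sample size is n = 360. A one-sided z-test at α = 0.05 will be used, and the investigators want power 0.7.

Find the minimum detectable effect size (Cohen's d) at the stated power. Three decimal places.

Need Φ(δ − 1.645) = 0.7, so δ = 1.645 + 0.524 = 2.169.
δ = d·√n ⇒ d = δ/√n = 2.169/√360 = 0.1143.

d ≈ 0.114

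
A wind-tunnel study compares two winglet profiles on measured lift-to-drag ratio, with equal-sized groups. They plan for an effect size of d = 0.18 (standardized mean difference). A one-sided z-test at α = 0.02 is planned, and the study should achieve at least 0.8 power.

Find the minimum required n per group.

n = 518 per group

Set Φ(δ − 2.054) = 0.8; then δ − 2.054 = Φ⁻¹(0.8) = 0.842, giving δ = 2.895.
δ = d·√(n/2) ⇒ n = 2(δ/d)² = 2 × (2.895 / 0.18)² = 517.48.
Round up to the next whole unit.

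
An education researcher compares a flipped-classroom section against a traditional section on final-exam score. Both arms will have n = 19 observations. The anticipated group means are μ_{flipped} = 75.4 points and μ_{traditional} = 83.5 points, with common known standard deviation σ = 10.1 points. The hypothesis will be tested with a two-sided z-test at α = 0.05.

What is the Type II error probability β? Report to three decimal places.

β ≈ 0.304

Standardized effect: d = |μ_{flipped} − μ_{traditional}| / σ = |75.4 − 83.5| / 10.1 = 0.8020
Noncentrality parameter: δ = d·√(n/2) = 0.8020 × √(19/2) = 2.4719
Two-sided α = 0.05 → critical value z_{0.025} = 1.960.
Power = Φ(δ − 1.960) + Φ(−δ − 1.960) = Φ(0.512) + Φ(-4.432) = 0.6956 + 0.0000 = 0.6956.
Type II error: β = 1 − power = 1 − 0.6956 = 0.3044.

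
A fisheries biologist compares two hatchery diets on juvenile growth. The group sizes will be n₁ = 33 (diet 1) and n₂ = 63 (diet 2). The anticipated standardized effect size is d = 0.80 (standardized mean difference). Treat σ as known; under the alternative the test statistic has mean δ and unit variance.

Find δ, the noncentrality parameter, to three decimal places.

The noncentrality parameter scales effect size by the design's sample-size factor: δ = d / √(1/n₁ + 1/n₂) = 0.80 / √(1/33 + 1/63) = 3.7229

δ ≈ 3.723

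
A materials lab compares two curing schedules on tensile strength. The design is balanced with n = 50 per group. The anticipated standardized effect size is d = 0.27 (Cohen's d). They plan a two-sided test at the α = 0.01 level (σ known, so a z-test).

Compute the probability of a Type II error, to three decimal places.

Noncentrality parameter: δ = d·√(n/2) = 0.27 × √(50/2) = 1.3500
Two-sided α = 0.01 → critical value z_{0.005} = 2.576.
Power = Φ(δ − 2.576) + Φ(−δ − 2.576) = Φ(-1.226) + Φ(-3.926) = 0.1101 + 0.0000 = 0.1102.
Type II error: β = 1 − power = 1 − 0.1102 = 0.8898.

β ≈ 0.890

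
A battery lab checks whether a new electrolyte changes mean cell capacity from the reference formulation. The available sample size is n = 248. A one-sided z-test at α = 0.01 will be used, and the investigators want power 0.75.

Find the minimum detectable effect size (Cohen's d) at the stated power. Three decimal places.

d ≈ 0.191

Required noncentrality: δ = z_{0.01} + z_{0.25} = 2.326 + 0.674 = 3.001.
δ = d·√n ⇒ d = δ/√n = 3.001/√248 = 0.1906.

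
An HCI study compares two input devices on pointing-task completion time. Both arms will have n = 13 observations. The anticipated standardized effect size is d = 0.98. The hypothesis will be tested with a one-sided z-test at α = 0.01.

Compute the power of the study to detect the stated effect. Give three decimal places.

Noncentrality parameter: δ = d·√(n/2) = 0.98 × √(13/2) = 2.4985
One-sided α = 0.01 → critical value z_{0.01} = 2.326.
Power = Φ(δ − 2.326) = Φ(0.172) = 0.5683.

Power ≈ 0.568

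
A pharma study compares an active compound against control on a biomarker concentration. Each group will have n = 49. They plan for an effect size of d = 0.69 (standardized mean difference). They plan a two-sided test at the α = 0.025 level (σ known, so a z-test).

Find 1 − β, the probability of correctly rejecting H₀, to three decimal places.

Noncentrality parameter: δ = d·√(n/2) = 0.69 × √(49/2) = 3.4153
Critical value for a two-sided test at α = 0.025: z_{α/2} = 2.241.
Power = Φ(δ − 2.241) + Φ(−δ − 2.241) = Φ(1.174) + Φ(-5.657) = 0.8798 + 0.0000 = 0.8798.

Power ≈ 0.880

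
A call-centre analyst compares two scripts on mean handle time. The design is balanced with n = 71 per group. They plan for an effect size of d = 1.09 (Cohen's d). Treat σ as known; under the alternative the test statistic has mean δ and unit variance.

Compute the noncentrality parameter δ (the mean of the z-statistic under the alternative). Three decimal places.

δ ≈ 6.494

δ = d·√(n/2) = 1.09 × √(71/2) = 6.4944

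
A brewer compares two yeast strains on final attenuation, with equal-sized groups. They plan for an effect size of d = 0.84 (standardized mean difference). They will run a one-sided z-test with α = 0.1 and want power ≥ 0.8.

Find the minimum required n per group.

n = 13 per group

For power 0.8 need Φ(δ − z_{0.1}) = 0.8, so δ = z_{0.1} + z_{0.20} = 1.282 + 0.842 = 2.123.
δ = d·√(n/2) ⇒ n = 2(δ/d)² = 2 × (2.123 / 0.84)² = 12.78.
Rounding up, n = 13 per group.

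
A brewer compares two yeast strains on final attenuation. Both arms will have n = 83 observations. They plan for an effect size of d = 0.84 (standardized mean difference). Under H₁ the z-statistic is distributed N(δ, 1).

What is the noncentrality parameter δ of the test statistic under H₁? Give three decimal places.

The noncentrality parameter scales effect size by the design's sample-size factor: δ = d·√(n/2) = 0.84 × √(83/2) = 5.4113

δ ≈ 5.411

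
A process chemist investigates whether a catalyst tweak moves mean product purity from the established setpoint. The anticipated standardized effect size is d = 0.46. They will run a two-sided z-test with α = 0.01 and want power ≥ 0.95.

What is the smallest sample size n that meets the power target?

Set Φ(δ − 2.576) = 0.95; then δ − 2.576 = Φ⁻¹(0.95) = 1.645, giving δ = 4.221.
(For δ > 0 the lower-tail rejection region contributes negligibly to power, so the one-term inversion is standard.)
δ = d·√n ⇒ n = (δ/d)² = (4.221 / 0.46)² = 84.19.
Round up to the next whole unit.

n = 85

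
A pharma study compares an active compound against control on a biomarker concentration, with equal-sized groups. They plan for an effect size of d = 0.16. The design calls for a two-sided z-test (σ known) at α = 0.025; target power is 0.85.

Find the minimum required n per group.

n = 840 per group

Set Φ(δ − 2.241) = 0.85; then δ − 2.241 = Φ⁻¹(0.85) = 1.036, giving δ = 3.278.
(For δ > 0 the lower-tail rejection region contributes negligibly to power, so the one-term inversion is standard.)
δ = d·√(n/2) ⇒ n = 2(δ/d)² = 2 × (3.278 / 0.16)² = 839.39.
Rounding up, n = 840 per group.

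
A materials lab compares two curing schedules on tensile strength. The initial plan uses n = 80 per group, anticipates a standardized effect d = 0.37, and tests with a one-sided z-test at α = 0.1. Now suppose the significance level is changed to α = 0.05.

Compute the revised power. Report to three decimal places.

Power ≈ 0.757

δ = d·√(n/2) = 0.37 × √(80/2) = 2.3401 (unchanged). New critical value: z_{0.05} = 1.645.
Revised power = Φ(δ − 1.645) = Φ(0.695) = 0.7565.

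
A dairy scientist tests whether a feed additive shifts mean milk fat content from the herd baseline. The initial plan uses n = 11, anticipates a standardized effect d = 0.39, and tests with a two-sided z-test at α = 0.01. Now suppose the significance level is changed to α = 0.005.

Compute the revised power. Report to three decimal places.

δ = d·√n = 0.39 × √11 = 1.2935 (unchanged). New critical value: z_{0.0025} = 2.807.
Revised power = Φ(δ − 2.807) + Φ(−δ − 2.807) = Φ(-1.514) + Φ(-4.101) = 0.0651 + 0.0000 = 0.0651.

Power ≈ 0.065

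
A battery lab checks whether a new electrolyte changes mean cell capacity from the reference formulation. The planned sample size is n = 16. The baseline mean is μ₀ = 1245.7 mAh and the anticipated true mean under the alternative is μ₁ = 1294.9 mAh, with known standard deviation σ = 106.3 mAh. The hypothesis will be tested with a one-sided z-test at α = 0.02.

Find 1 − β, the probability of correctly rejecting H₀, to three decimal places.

Standardized effect: d = |μ₁ − μ₀| / σ = |1294.9 − 1245.7| / 106.3 = 0.4628
Noncentrality parameter: δ = d·√n = 0.4628 × √16 = 1.8514
Critical value for a one-sided test at α = 0.02: z_α = 2.054.
Power = P(Z > 2.054 − δ) = Φ(-0.202) = 0.4198.

Power ≈ 0.420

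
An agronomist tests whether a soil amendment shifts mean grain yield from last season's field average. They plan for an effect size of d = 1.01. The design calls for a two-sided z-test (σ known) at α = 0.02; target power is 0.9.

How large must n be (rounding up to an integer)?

Set Φ(δ − 2.326) = 0.9; then δ − 2.326 = Φ⁻¹(0.9) = 1.282, giving δ = 3.608.
(Ignoring the negligible lower-tail rejection probability gives the usual closed-form inversion.)
δ = d·√n ⇒ n = (δ/d)² = (3.608 / 1.01)² = 12.76.
Round up to the next whole unit.

n = 13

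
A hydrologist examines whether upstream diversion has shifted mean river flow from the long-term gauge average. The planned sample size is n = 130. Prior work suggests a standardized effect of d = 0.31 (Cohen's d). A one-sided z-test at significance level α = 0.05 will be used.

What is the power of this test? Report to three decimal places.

Noncentrality parameter: δ = d·√n = 0.31 × √130 = 3.5345
One-sided α = 0.05 → critical value z_{0.05} = 1.645.
Power = Φ(δ − 1.645) = Φ(1.890) = 0.9706.

Power ≈ 0.971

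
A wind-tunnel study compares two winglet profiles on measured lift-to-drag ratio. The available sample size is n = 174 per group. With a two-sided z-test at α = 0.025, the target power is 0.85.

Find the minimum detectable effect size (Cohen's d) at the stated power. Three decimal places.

Need Φ(δ − 2.241) = 0.85, so δ = 2.241 + 1.036 = 3.278.
(Lower-tail contribution to power is negligible for δ > 0.)
δ = d·√(n/2) ⇒ d = δ/√(n/2) = 3.278/√(174/2) = 0.3514.

d ≈ 0.351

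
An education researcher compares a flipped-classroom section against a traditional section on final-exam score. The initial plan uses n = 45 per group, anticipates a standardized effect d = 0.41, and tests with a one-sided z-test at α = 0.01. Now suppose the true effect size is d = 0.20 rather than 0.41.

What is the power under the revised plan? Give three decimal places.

With d = 0.20: δ = d·√(n/2) = 0.20 × √(45/2) = 0.9487. Critical value z_{0.01} = 2.326.
Revised power = P(Z > 2.326 − δ) = Φ(-1.378) = 0.0842.

Power ≈ 0.084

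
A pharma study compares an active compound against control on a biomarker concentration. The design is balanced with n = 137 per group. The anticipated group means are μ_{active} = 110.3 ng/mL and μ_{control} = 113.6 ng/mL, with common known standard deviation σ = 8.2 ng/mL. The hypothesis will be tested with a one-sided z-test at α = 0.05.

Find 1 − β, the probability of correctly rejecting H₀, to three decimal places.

Power ≈ 0.954

Standardized effect: d = |μ_{active} − μ_{control}| / σ = |110.3 − 113.6| / 8.2 = 0.4024
Noncentrality parameter: δ = d·√(n/2) = 0.4024 × √(137/2) = 3.3308
Critical value for a one-sided test at α = 0.05: z_α = 1.645.
Power = Φ(δ − 1.645) = Φ(1.686) = 0.9541.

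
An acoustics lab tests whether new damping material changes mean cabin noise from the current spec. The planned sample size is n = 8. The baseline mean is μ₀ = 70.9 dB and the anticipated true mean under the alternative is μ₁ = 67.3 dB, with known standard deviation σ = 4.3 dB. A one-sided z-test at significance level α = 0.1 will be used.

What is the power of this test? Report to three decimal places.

Power ≈ 0.861

Standardized effect: d = |μ₁ − μ₀| / σ = |67.3 − 70.9| / 4.3 = 0.8372
Noncentrality parameter: λ = d·√n = 0.8372 × √8 = 2.3680
Critical value for a one-sided test at α = 0.1: z_α = 1.282.
Power = P(Z > 1.282 − λ) = Φ(1.086) = 0.8614.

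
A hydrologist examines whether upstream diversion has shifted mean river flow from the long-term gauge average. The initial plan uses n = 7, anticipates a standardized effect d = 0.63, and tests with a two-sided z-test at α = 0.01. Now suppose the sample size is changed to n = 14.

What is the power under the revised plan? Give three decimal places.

Power ≈ 0.413

With n = 14: δ = d·√n = 0.63 × √14 = 2.3572. Critical value z_{0.005} = 2.576.
Revised power = Φ(δ − 2.576) + Φ(−δ − 2.576) = Φ(-0.219) + Φ(-4.933) = 0.4135 + 0.0000 = 0.4135.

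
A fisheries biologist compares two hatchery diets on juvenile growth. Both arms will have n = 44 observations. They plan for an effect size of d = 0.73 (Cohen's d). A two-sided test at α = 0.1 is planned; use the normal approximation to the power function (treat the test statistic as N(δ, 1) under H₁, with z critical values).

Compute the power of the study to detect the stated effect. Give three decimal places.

Noncentrality parameter: δ = d·√(n/2) = 0.73 × √(44/2) = 3.4240
Two-sided α = 0.1 → critical value z_{0.05} = 1.645.
Power = Φ(δ − 1.645) + Φ(−δ − 1.645) = Φ(1.779) + Φ(-5.069) = 0.9624 + 0.0000 = 0.9624.

Power ≈ 0.962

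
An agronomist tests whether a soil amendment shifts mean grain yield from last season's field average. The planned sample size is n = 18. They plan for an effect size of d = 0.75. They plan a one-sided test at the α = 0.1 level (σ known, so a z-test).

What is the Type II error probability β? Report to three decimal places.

β ≈ 0.029

Noncentrality parameter: λ = d·√n = 0.75 × √18 = 3.1820
One-sided α = 0.1 → critical value z_{0.1} = 1.282.
Power = Φ(λ − 1.282) = Φ(1.900) = 0.9713.
Type II error: β = 1 − power = 1 − 0.9713 = 0.0287.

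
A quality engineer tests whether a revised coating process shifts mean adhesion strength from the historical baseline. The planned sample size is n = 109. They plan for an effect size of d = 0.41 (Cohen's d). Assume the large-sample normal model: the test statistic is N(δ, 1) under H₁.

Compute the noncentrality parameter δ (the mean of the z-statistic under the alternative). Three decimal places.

The noncentrality parameter scales effect size by the design's sample-size factor: δ = d·√n = 0.41 × √109 = 4.2805

δ ≈ 4.281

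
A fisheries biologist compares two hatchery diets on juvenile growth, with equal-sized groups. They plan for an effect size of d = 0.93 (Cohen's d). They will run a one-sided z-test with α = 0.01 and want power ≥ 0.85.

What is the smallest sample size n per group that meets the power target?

n = 27 per group

Set Φ(δ − 2.326) = 0.85; then δ − 2.326 = Φ⁻¹(0.85) = 1.036, giving δ = 3.363.
δ = d·√(n/2) ⇒ n = 2(δ/d)² = 2 × (3.363 / 0.93)² = 26.15.
Round up to the next whole unit.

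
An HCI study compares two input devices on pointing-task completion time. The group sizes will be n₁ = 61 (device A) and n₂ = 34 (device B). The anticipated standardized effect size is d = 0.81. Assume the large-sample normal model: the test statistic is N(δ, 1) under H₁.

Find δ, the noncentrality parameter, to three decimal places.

The noncentrality parameter scales effect size by the design's sample-size factor: δ = d / √(1/n₁ + 1/n₂) = 0.81 / √(1/61 + 1/34) = 3.7847

δ ≈ 3.785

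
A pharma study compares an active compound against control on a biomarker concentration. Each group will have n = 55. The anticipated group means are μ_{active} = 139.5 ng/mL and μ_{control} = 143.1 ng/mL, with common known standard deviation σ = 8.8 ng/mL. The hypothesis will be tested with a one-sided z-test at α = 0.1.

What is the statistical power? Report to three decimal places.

Standardized effect: d = |μ_{active} − μ_{control}| / σ = |139.5 − 143.1| / 8.8 = 0.4091
Noncentrality parameter: λ = d·√(n/2) = 0.4091 × √(55/2) = 2.1453
Critical value for a one-sided test at α = 0.1: z_α = 1.282.
Power = Φ(λ − 1.282) = Φ(0.864) = 0.8061.

Power ≈ 0.806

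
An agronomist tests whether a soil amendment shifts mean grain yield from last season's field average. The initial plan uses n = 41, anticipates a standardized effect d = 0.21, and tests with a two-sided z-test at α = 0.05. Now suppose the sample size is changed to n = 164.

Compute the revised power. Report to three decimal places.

Power ≈ 0.767

With n = 164: δ = d·√n = 0.21 × √164 = 2.6893. Critical value z_{0.025} = 1.960.
Revised power = Φ(δ − 1.960) + Φ(−δ − 1.960) = Φ(0.729) + Φ(-4.649) = 0.7671 + 0.0000 = 0.7671.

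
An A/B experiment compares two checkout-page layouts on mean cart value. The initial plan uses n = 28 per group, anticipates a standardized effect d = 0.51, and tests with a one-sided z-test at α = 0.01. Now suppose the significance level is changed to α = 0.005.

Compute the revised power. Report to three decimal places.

δ = d·√(n/2) = 0.51 × √(28/2) = 1.9082 (unchanged). New critical value: z_{0.005} = 2.576.
Revised power = P(Z > 2.576 − δ) = Φ(-0.668) = 0.2522.

Power ≈ 0.252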